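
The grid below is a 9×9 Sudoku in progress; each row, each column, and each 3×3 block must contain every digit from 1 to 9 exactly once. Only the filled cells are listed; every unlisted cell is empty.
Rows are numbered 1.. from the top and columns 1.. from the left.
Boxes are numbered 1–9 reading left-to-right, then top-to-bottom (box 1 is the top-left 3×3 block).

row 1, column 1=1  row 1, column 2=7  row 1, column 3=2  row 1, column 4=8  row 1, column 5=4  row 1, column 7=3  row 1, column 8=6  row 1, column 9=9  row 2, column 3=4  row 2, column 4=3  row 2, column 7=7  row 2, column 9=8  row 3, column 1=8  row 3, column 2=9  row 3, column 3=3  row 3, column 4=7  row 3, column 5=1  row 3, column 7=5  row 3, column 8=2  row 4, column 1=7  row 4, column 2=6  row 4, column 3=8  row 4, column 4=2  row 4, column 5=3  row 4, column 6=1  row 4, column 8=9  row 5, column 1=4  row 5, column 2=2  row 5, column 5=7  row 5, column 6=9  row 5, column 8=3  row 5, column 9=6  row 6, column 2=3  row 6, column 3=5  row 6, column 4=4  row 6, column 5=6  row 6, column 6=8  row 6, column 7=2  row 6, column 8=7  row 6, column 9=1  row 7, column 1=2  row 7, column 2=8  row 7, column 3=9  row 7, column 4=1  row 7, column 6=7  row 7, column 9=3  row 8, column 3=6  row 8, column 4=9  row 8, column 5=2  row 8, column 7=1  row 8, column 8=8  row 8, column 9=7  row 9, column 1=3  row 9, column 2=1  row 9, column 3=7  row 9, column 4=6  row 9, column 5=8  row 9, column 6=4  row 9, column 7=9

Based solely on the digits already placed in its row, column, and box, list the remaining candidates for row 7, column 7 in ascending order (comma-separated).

Row 7 already contains {1, 2, 3, 7, 8, 9}.
Column 7 already contains {1, 2, 3, 5, 7, 9}.
Its 3×3 block (box 9) already contains {1, 3, 7, 8, 9}.
Removing those from 1–9 leaves {4, 6} as the candidates for row 7, column 7.

4,6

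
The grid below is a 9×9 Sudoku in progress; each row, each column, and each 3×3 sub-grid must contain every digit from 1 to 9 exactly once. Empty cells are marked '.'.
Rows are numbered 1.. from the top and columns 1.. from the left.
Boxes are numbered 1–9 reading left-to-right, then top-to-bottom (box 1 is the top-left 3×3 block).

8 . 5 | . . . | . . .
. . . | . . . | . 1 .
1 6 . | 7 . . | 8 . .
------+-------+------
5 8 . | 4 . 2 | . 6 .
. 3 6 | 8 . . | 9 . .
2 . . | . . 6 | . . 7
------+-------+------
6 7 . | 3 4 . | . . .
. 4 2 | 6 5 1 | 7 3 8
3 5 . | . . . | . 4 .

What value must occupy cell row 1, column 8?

Cell row 1, column 8 itself could take any of {2, 7, 9} by direct elimination.
Consider where 7 can go in column 8.
row 3, column 8 is out (row 3 already has a 7).
row 5, column 8 is out (box 6 already has a 7).
row 6, column 8 is out (row 6 already has a 7).
row 7, column 8 is out (row 7 already has a 7).
So the only cell in column 8 that can hold 7 is row 1, column 8.
Therefore row 1, column 8 = 7.

7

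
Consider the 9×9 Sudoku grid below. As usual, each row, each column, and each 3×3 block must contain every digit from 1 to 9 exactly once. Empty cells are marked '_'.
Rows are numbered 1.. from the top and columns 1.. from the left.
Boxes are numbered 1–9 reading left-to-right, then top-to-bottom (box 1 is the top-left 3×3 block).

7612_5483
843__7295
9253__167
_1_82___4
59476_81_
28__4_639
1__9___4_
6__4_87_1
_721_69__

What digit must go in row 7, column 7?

Cell row 7, column 7 itself could take any of {3, 5} by direct elimination.
Consider where 3 can go in column 7.
row 4, column 7 is out (box 6 already has a 3).
So the only cell in column 7 that can hold 3 is row 7, column 7.
Therefore row 7, column 7 = 3.

3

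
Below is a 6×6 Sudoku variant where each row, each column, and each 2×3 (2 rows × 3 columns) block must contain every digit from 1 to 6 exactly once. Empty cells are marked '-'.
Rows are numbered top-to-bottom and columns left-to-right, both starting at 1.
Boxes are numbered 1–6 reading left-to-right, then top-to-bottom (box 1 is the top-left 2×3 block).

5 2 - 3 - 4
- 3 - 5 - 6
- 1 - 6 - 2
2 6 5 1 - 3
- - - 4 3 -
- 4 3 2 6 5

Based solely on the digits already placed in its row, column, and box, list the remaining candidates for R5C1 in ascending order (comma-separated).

1,6

Row 5 already contains {3, 4}.
Column 1 already contains {2, 5}.
Its 2×3 block (box 5) already contains {3, 4}.
Removing those from 1–6 leaves {1, 6} as the candidates for R5C1.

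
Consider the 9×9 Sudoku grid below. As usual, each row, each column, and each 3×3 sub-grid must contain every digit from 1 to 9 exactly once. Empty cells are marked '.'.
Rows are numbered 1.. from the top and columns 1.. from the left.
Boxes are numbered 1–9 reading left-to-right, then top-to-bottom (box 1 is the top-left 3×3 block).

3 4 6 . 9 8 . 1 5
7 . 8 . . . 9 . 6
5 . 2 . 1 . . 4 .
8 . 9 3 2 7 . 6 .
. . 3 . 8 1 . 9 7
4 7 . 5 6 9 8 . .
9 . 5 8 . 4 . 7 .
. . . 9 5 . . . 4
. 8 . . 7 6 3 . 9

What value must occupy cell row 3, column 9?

Cell row 3, column 9 itself could take any of {3, 8} by direct elimination.
Consider where 8 can go in row 3.
row 3, column 2 is out (column 2 already has a 8).
row 3, column 4 is out (column 4 already has a 8).
row 3, column 6 is out (column 6 already has a 8).
row 3, column 7 is out (column 7 already has a 8).
So the only cell in row 3 that can hold 8 is row 3, column 9.
Therefore row 3, column 9 = 8.

8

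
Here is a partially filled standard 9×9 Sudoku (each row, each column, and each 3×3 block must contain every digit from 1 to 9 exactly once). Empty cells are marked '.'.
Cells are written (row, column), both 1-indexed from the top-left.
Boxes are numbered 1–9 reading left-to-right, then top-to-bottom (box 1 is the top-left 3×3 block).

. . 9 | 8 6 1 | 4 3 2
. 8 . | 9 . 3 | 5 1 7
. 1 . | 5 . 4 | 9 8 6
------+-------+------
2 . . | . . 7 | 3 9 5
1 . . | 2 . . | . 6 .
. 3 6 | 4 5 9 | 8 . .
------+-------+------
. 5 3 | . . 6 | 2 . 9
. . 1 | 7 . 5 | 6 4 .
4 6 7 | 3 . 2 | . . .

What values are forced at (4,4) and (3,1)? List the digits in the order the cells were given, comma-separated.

For (4,4):
  Consider where 6 can go in row 4.
  (4,2) is out (column 2 already has a 6).
  (4,3) is out (column 3 already has a 6).
  (4,5) is out (column 5 already has a 6).
  So the only cell in row 4 that can hold 6 is (4,4).
  So (4,4) = 6.
For (3,1):
  Consider where 3 can go in column 1.
  (1,1) is out (row 1 already has a 3).
  (2,1) is out (row 2 already has a 3).
  (6,1) is out (row 6 already has a 3).
  (7,1) is out (row 7 already has a 3).
  (8,1) is out (box 7 already has a 3).
  So the only cell in column 1 that can hold 3 is (3,1).
  So (3,1) = 3.

6,3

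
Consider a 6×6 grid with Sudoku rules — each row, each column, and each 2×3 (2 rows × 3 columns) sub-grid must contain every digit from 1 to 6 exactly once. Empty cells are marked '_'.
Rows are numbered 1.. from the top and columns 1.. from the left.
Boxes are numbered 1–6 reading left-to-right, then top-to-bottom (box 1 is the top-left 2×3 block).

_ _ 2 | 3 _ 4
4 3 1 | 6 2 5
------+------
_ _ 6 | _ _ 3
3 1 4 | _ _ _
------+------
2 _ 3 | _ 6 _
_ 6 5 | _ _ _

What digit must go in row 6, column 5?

Cell row 6, column 5 itself could take any of {1, 3, 4} by direct elimination.
Consider where 3 can go in row 6.
row 6, column 1 is out (column 1 already has a 3).
row 6, column 4 is out (column 4 already has a 3).
row 6, column 6 is out (column 6 already has a 3).
So the only cell in row 6 that can hold 3 is row 6, column 5.
Therefore row 6, column 5 = 3.

3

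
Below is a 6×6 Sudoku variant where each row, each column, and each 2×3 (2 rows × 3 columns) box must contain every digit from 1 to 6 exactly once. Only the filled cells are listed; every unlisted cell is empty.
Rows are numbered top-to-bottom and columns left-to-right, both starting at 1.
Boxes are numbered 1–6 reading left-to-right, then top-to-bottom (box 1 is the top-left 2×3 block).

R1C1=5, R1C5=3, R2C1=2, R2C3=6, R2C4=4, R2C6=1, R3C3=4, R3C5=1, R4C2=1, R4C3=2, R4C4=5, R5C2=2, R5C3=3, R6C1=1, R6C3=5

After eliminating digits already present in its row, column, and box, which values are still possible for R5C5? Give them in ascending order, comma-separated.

4,5,6

Row 5 already contains {2, 3}.
Column 5 already contains {1, 3}.
Its 2×3 block (box 6) already contains {}.
Removing those from 1–6 leaves {4, 5, 6} as the candidates for R5C5.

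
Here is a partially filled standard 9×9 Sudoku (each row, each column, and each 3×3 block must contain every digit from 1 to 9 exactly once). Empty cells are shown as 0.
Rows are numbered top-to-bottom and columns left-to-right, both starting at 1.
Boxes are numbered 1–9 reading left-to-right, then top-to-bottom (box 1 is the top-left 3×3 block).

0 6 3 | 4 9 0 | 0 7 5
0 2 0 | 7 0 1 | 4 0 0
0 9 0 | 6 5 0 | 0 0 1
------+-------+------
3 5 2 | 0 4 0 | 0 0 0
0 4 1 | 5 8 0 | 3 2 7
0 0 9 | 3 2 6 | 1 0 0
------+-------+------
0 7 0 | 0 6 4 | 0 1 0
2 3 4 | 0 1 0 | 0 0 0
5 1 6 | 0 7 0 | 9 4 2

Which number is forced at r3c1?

4

Cell r3c1 itself could take any of {4, 7, 8} by direct elimination.
Consider where 4 can go in box 1.
r1c1 is out (row 1 already has a 4).
r2c1 is out (row 2 already has a 4).
r2c3 is out (row 2 already has a 4).
r3c3 is out (column 3 already has a 4).
So the only cell in box 1 that can hold 4 is r3c1.
Therefore r3c1 = 4.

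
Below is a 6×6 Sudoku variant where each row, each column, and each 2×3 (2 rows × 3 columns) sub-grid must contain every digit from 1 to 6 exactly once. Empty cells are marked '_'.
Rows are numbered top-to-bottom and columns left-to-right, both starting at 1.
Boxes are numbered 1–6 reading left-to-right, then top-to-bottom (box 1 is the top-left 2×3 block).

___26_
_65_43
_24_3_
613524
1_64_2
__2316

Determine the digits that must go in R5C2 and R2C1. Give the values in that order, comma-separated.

3,2

For R5C2:
  Consider where 3 can go in box 5.
  R6C1 is out (row 6 already has a 3).
  R6C2 is out (row 6 already has a 3).
  So the only cell in box 5 that can hold 3 is R5C2.
  So R5C2 = 3.
For R2C1:
  Row 2 already contains {3, 4, 5, 6}.
  Column 1 already contains {1, 6}.
  Its 2×3 block (box 1) already contains {5, 6}.
  The only value from 1–6 not eliminated is 2, so R2C1 = 2.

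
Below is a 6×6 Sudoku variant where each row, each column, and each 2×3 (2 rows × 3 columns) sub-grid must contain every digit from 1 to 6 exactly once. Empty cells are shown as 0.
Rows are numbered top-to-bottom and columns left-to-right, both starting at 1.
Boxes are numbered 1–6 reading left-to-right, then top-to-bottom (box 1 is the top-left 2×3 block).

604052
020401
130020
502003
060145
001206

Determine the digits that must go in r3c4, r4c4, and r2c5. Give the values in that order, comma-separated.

5,6,6

For r3c4:
  Consider where 5 can go in row 3.
  r3c3 is out (box 3 already has a 5).
  r3c6 is out (column 6 already has a 5).
  So the only cell in row 3 that can hold 5 is r3c4.
  So r3c4 = 5.
For r4c4:
  Row 4 already contains {2, 3, 5}.
  Column 4 already contains {1, 2, 4}.
  Its 2×3 block (box 4) already contains {2, 3}.
  The only value from 1–6 not eliminated is 6, so r4c4 = 6.
For r2c5:
  Consider where 6 can go in row 2.
  r2c1 is out (column 1 already has a 6).
  r2c3 is out (box 1 already has a 6).
  So the only cell in row 2 that can hold 6 is r2c5.
  So r2c5 = 6.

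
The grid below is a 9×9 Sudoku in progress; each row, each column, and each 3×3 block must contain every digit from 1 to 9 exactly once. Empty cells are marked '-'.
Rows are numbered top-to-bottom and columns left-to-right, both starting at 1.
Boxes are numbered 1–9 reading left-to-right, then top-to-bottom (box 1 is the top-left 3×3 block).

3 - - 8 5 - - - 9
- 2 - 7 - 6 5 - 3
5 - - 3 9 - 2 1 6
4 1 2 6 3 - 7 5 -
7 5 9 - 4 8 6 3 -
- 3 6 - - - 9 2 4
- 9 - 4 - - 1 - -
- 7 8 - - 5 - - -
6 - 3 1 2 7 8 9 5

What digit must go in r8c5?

6

Row 8 already contains {5, 7, 8}.
Column 5 already contains {2, 3, 4, 5, 9}.
Its 3×3 block (box 8) already contains {1, 2, 4, 5, 7}.
The only value from 1–9 not eliminated is 6, so r8c5 = 6.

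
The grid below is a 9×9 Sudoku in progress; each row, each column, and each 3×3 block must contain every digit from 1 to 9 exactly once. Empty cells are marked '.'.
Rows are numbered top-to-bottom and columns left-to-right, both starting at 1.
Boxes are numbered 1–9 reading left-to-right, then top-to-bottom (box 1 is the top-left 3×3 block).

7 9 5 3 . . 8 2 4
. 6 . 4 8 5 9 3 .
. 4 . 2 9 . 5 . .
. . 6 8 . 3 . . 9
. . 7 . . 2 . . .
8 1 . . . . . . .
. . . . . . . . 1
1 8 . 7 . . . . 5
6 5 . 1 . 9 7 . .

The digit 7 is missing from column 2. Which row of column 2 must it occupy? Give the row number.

Consider where 7 can go in column 2.
r4c2 is out (box 4 already has a 7).
r5c2 is out (row 5 already has a 7).
So the only cell in column 2 that can hold 7 is r7c2.
That is row 7.

7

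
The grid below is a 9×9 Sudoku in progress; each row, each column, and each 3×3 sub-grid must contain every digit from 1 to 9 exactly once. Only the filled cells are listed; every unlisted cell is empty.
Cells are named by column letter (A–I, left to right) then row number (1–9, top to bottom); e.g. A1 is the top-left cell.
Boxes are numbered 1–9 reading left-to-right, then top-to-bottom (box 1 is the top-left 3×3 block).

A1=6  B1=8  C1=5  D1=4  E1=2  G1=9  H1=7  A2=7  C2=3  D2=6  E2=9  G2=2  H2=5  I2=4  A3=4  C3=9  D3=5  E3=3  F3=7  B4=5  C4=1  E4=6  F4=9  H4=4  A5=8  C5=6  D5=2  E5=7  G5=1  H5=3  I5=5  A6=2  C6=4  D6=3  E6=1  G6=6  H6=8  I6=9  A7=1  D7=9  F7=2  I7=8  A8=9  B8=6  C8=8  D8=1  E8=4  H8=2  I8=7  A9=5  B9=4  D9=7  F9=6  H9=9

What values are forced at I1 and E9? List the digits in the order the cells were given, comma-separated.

3,8

For I1:
  Consider where 3 can go in row 1.
  F1 is out (box 2 already has a 3).
  So the only cell in row 1 that can hold 3 is I1.
  So I1 = 3.
For E9:
  Row 9 already contains {4, 5, 6, 7, 9}.
  Column E already contains {1, 2, 3, 4, 6, 7, 9}.
  Its 3×3 block (box 8) already contains {1, 2, 4, 6, 7, 9}.
  The only value from 1–9 not eliminated is 8, so E9 = 8.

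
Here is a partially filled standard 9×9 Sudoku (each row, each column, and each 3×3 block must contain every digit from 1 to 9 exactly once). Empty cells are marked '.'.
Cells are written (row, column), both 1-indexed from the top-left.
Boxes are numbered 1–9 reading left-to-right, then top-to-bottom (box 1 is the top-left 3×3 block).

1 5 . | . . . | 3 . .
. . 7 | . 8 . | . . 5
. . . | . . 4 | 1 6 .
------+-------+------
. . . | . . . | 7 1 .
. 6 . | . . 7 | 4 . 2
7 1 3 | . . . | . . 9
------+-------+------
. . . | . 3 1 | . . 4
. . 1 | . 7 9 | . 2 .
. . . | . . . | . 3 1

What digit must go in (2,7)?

2

Cell (2,7) itself could take any of {2, 9} by direct elimination.
Consider where 2 can go in column 7.
(6,7) is out (box 6 already has a 2).
(7,7) is out (box 9 already has a 2).
(8,7) is out (row 8 already has a 2).
(9,7) is out (box 9 already has a 2).
So the only cell in column 7 that can hold 2 is (2,7).
Therefore (2,7) = 2.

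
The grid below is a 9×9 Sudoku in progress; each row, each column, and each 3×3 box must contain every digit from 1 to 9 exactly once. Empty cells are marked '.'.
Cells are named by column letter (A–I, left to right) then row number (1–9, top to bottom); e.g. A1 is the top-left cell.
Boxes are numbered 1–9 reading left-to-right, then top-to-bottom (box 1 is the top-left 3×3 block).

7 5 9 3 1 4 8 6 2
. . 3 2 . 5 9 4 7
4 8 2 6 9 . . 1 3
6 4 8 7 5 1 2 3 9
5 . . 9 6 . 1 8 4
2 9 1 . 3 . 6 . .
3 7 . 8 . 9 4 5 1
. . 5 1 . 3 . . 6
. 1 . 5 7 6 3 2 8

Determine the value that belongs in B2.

Row 2 already contains {2, 3, 4, 5, 7, 9}.
Column B already contains {1, 4, 5, 7, 8, 9}.
Its 3×3 block (box 1) already contains {2, 3, 4, 5, 7, 8, 9}.
The only value from 1–9 not eliminated is 6, so B2 = 6.

6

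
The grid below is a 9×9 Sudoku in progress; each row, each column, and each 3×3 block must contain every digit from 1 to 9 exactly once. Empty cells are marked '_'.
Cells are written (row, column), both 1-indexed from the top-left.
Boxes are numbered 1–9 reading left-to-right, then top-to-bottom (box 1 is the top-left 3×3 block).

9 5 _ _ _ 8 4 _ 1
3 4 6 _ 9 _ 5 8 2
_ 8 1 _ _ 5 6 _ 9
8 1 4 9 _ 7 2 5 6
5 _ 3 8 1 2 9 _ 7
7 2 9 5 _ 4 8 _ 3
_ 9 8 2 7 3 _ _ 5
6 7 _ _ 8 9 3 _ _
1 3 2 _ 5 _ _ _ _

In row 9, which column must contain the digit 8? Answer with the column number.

Consider where 8 can go in row 9.
(9,4) is out (column 4 already has a 8).
(9,6) is out (column 6 already has a 8).
(9,7) is out (column 7 already has a 8).
(9,8) is out (column 8 already has a 8).
So the only cell in row 9 that can hold 8 is (9,9).
That is column 9.

9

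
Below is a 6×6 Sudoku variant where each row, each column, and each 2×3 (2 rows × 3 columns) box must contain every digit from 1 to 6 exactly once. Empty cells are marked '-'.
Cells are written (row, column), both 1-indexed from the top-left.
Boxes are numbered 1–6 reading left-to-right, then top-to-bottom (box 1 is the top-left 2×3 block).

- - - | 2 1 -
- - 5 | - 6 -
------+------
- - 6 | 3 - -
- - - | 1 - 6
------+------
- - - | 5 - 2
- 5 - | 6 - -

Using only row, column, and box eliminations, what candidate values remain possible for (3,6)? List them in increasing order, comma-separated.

4,5

Row 3 already contains {3, 6}.
Column 6 already contains {2, 6}.
Its 2×3 block (box 4) already contains {1, 3, 6}.
Removing those from 1–6 leaves {4, 5} as the candidates for (3,6).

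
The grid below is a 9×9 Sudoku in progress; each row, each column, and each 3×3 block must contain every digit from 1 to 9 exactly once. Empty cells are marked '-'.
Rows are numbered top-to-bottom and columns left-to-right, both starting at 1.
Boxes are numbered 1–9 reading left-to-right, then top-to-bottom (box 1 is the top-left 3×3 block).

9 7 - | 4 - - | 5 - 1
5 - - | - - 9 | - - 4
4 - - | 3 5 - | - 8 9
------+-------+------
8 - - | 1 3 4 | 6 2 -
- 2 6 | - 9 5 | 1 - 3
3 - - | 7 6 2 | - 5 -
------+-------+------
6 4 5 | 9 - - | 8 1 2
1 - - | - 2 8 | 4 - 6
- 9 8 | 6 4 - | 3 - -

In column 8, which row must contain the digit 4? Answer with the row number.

Consider where 4 can go in column 8.
r1c8 is out (row 1 already has a 4).
r2c8 is out (row 2 already has a 4).
r8c8 is out (row 8 already has a 4).
r9c8 is out (row 9 already has a 4).
So the only cell in column 8 that can hold 4 is r5c8.
That is row 5.

5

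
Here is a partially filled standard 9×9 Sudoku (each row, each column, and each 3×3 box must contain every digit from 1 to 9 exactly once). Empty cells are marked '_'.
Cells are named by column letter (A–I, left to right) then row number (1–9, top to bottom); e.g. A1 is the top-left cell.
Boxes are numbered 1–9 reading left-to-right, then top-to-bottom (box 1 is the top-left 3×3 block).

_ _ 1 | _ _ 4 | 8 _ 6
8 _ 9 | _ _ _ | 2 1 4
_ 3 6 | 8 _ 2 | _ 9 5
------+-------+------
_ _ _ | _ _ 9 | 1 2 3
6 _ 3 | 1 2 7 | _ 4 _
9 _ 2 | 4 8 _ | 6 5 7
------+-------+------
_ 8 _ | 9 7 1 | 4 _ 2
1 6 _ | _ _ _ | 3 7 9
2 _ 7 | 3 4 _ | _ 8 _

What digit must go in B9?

Cell B9 itself could take any of {5, 9} by direct elimination.
Consider where 9 can go in box 7.
A7 is out (row 7 already has a 9).
C7 is out (row 7 already has a 9).
C8 is out (row 8 already has a 9).
So the only cell in box 7 that can hold 9 is B9.
Therefore B9 = 9.

9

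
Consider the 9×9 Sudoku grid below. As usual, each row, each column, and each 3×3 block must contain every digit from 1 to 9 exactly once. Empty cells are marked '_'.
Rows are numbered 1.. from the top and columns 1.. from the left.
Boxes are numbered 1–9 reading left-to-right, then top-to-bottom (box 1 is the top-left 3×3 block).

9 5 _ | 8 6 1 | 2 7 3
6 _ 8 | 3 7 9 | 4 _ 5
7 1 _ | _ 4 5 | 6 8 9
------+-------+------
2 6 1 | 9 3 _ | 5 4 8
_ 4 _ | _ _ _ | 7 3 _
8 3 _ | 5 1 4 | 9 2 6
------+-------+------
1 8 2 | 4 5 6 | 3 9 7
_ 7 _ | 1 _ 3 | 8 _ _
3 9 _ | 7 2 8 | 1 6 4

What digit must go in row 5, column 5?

8

Row 5 already contains {3, 4, 7}.
Column 5 already contains {1, 2, 3, 4, 5, 6, 7}.
Its 3×3 block (box 5) already contains {1, 3, 4, 5, 9}.
The only value from 1–9 not eliminated is 8, so row 5, column 5 = 8.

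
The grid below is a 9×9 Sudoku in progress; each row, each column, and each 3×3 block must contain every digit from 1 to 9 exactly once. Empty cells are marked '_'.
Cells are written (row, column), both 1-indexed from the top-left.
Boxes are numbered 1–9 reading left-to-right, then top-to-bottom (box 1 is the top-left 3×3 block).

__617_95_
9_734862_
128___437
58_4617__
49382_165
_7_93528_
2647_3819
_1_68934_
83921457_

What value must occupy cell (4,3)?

2

Row 4 already contains {1, 4, 5, 6, 7, 8}.
Column 3 already contains {3, 4, 6, 7, 8, 9}.
Its 3×3 block (box 4) already contains {3, 4, 5, 7, 8, 9}.
The only value from 1–9 not eliminated is 2, so (4,3) = 2.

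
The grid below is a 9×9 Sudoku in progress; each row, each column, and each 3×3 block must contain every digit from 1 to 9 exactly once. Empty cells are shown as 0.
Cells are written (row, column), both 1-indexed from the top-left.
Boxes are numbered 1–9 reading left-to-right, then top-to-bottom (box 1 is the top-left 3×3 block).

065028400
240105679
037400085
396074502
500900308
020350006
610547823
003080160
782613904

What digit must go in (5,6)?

2

Cell (5,6) itself could take any of {1, 2, 6} by direct elimination.
Consider where 2 can go in row 5.
(5,2) is out (column 2 already has a 2).
(5,3) is out (column 3 already has a 2).
(5,5) is out (column 5 already has a 2).
(5,8) is out (column 8 already has a 2).
So the only cell in row 5 that can hold 2 is (5,6).
Therefore (5,6) = 2.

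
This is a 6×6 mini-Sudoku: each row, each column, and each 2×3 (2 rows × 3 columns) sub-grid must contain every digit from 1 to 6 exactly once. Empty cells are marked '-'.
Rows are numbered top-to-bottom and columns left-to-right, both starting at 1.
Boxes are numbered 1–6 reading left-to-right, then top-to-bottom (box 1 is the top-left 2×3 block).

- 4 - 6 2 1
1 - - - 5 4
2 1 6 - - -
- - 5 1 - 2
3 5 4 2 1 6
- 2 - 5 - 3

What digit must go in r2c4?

3

Row 2 already contains {1, 4, 5}.
Column 4 already contains {1, 2, 5, 6}.
Its 2×3 block (box 2) already contains {1, 2, 4, 5, 6}.
The only value from 1–6 not eliminated is 3, so r2c4 = 3.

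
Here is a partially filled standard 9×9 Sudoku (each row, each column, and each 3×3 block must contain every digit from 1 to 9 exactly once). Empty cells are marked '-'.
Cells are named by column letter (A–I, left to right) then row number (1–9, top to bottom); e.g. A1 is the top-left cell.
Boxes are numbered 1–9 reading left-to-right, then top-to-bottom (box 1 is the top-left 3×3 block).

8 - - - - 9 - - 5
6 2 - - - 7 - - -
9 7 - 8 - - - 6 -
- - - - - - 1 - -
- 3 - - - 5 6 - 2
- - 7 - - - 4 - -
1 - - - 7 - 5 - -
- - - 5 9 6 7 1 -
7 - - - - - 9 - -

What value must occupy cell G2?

Cell G2 itself could take any of {3, 8} by direct elimination.
Consider where 8 can go in column G.
G1 is out (row 1 already has a 8).
G3 is out (row 3 already has a 8).
So the only cell in column G that can hold 8 is G2.
Therefore G2 = 8.

8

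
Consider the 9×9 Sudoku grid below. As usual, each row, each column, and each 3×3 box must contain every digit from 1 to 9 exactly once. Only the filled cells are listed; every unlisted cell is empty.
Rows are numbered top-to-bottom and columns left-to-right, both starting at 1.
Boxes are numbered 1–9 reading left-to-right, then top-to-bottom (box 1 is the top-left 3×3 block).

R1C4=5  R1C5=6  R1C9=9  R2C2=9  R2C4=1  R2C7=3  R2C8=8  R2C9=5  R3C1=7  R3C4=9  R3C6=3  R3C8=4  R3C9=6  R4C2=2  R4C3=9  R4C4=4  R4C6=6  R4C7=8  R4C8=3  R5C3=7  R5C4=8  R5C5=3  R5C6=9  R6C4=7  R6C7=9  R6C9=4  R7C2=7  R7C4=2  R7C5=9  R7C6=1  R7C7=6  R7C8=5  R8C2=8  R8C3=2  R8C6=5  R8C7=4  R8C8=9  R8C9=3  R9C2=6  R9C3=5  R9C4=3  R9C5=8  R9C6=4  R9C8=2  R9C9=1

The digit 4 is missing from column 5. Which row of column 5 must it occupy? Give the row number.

2

Consider where 4 can go in column 5.
R3C5 is out (row 3 already has a 4).
R4C5 is out (row 4 already has a 4).
R6C5 is out (row 6 already has a 4).
R8C5 is out (row 8 already has a 4).
So the only cell in column 5 that can hold 4 is R2C5.
That is row 2.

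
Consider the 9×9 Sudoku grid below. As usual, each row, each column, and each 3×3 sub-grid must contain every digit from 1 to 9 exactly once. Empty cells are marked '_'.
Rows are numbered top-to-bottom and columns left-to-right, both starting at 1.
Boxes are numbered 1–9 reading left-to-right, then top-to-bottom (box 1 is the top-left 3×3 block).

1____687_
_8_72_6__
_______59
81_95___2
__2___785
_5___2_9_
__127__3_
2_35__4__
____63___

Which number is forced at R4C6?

7

Cell R4C6 itself could take any of {4, 7} by direct elimination.
Consider where 7 can go in box 5.
R5C4 is out (row 5 already has a 7).
R5C5 is out (row 5 already has a 7).
R5C6 is out (row 5 already has a 7).
R6C4 is out (column 4 already has a 7).
R6C5 is out (column 5 already has a 7).
So the only cell in box 5 that can hold 7 is R4C6.
Therefore R4C6 = 7.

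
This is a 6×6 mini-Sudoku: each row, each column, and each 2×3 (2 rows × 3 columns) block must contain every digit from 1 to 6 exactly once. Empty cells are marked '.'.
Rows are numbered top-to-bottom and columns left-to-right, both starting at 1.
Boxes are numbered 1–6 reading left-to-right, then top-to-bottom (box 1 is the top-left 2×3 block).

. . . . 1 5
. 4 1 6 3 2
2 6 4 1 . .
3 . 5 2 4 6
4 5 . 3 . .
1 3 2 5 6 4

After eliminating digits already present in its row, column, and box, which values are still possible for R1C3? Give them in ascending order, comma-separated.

3,6

Row 1 already contains {1, 5}.
Column 3 already contains {1, 2, 4, 5}.
Its 2×3 block (box 1) already contains {1, 4}.
Removing those from 1–6 leaves {3, 6} as the candidates for R1C3.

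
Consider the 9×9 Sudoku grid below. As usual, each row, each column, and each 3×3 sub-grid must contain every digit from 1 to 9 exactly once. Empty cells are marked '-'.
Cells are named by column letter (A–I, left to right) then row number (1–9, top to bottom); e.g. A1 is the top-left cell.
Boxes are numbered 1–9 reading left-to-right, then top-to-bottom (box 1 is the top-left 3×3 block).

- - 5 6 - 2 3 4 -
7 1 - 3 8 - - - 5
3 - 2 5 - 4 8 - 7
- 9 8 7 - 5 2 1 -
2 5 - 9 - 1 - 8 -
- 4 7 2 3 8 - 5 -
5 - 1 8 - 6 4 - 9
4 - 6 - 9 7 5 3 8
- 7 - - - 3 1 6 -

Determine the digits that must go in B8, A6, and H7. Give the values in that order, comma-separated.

2,1,7

For B8:
  Row 8 already contains {3, 4, 5, 6, 7, 8, 9}.
  Column B already contains {1, 4, 5, 7, 9}.
  Its 3×3 block (box 7) already contains {1, 4, 5, 6, 7}.
  The only value from 1–9 not eliminated is 2, so B8 = 2.
For A6:
  Consider where 1 can go in column A.
  A1 is out (box 1 already has a 1).
  A4 is out (row 4 already has a 1).
  A9 is out (row 9 already has a 1).
  So the only cell in column A that can hold 1 is A6.
  So A6 = 1.
For H7:
  Consider where 7 can go in box 9.
  I9 is out (row 9 already has a 7).
  So the only cell in box 9 that can hold 7 is H7.
  So H7 = 7.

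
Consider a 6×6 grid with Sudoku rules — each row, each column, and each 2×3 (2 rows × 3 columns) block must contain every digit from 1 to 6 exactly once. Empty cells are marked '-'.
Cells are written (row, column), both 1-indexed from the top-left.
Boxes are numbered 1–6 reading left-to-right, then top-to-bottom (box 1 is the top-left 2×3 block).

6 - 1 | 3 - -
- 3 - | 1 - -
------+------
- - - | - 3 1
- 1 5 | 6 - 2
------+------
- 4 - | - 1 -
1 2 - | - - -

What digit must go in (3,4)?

Cell (3,4) itself could take any of {4, 5} by direct elimination.
Consider where 5 can go in box 4.
(4,5) is out (row 4 already has a 5).
So the only cell in box 4 that can hold 5 is (3,4).
Therefore (3,4) = 5.

5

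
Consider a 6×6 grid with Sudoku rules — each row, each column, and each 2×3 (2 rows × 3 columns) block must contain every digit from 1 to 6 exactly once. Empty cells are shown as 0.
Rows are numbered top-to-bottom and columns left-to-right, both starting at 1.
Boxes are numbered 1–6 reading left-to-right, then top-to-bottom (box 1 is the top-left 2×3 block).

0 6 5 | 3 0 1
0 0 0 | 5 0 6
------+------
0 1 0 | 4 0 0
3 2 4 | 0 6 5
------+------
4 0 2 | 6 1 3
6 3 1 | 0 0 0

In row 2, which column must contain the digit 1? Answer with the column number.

1

Consider where 1 can go in row 2.
R2C2 is out (column 2 already has a 1).
R2C3 is out (column 3 already has a 1).
R2C5 is out (column 5 already has a 1).
So the only cell in row 2 that can hold 1 is R2C1.
That is column 1.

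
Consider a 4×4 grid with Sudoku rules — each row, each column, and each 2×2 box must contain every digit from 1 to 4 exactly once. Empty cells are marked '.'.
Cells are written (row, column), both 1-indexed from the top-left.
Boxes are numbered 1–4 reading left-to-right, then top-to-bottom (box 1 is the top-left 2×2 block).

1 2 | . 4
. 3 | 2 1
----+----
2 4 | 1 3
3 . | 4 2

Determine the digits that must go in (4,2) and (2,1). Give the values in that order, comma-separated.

1,4

For (4,2):
  Row 4 already contains {2, 3, 4}.
  Column 2 already contains {2, 3, 4}.
  Its 2×2 block (box 3) already contains {2, 3, 4}.
  The only value from 1–4 not eliminated is 1, so (4,2) = 1.
For (2,1):
  Row 2 already contains {1, 2, 3}.
  Column 1 already contains {1, 2, 3}.
  Its 2×2 block (box 1) already contains {1, 2, 3}.
  The only value from 1–4 not eliminated is 4, so (2,1) = 4.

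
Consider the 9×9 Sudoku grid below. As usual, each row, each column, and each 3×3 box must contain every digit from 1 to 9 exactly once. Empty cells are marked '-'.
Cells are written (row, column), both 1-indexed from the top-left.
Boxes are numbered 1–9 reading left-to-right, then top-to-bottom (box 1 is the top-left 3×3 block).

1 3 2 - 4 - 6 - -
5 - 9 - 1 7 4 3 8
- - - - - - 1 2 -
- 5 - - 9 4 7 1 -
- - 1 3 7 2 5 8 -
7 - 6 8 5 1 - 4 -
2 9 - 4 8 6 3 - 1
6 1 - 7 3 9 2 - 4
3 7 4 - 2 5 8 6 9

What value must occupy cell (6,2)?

Row 6 already contains {1, 4, 5, 6, 7, 8}.
Column 2 already contains {1, 3, 5, 7, 9}.
Its 3×3 block (box 4) already contains {1, 5, 6, 7}.
The only value from 1–9 not eliminated is 2, so (6,2) = 2.

2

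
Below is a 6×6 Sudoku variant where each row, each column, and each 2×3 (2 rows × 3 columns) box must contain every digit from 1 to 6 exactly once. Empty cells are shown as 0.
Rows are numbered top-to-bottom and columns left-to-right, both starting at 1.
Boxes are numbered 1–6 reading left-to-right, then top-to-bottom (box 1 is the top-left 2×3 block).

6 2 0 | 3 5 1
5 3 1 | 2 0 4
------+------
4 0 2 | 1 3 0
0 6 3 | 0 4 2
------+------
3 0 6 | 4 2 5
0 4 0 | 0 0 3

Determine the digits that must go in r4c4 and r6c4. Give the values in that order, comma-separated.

For r4c4:
  Row 4 already contains {2, 3, 4, 6}.
  Column 4 already contains {1, 2, 3, 4}.
  Its 2×3 block (box 4) already contains {1, 2, 3, 4}.
  The only value from 1–6 not eliminated is 5, so r4c4 = 5.
For r6c4:
  Row 6 already contains {3, 4}.
  Column 4 already contains {1, 2, 3, 4}.
  Its 2×3 block (box 6) already contains {2, 3, 4, 5}.
  The only value from 1–6 not eliminated is 6, so r6c4 = 6.

5,6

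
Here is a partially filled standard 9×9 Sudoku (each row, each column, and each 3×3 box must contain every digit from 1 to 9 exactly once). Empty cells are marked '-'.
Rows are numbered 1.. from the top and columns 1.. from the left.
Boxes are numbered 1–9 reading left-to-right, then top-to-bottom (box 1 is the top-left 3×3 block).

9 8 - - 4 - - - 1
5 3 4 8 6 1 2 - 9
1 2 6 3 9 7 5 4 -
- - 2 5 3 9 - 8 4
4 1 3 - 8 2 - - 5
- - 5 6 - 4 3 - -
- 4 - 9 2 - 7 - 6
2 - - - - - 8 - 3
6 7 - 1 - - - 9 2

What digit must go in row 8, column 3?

9

Cell row 8, column 3 itself could take any of {1, 9} by direct elimination.
Consider where 9 can go in column 3.
row 1, column 3 is out (row 1 already has a 9).
row 7, column 3 is out (row 7 already has a 9).
row 9, column 3 is out (row 9 already has a 9).
So the only cell in column 3 that can hold 9 is row 8, column 3.
Therefore row 8, column 3 = 9.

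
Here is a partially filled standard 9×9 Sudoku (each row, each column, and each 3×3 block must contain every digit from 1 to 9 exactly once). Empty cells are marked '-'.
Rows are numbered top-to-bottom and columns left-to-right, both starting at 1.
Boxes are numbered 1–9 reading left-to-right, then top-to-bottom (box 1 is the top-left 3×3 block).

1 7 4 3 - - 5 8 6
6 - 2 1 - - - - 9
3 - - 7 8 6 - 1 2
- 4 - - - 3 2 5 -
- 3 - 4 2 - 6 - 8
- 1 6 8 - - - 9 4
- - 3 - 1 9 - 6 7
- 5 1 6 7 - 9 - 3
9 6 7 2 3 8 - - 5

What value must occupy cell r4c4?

9

Row 4 already contains {2, 3, 4, 5}.
Column 4 already contains {1, 2, 3, 4, 6, 7, 8}.
Its 3×3 block (box 5) already contains {2, 3, 4, 8}.
The only value from 1–9 not eliminated is 9, so r4c4 = 9.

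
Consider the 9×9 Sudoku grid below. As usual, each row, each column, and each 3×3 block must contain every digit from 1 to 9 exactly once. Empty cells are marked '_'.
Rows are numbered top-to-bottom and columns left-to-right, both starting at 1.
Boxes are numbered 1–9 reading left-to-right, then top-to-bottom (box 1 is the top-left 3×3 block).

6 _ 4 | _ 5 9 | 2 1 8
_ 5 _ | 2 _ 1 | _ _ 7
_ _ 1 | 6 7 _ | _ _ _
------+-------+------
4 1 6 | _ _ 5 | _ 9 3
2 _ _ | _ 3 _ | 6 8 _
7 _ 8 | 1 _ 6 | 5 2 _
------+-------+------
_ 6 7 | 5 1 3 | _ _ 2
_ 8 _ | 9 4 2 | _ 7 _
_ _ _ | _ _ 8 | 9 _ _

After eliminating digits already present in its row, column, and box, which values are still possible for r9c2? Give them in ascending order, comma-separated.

Row 9 already contains {8, 9}.
Column 2 already contains {1, 5, 6, 8}.
Its 3×3 block (box 7) already contains {6, 7, 8}.
Removing those from 1–9 leaves {2, 3, 4} as the candidates for r9c2.

2,3,4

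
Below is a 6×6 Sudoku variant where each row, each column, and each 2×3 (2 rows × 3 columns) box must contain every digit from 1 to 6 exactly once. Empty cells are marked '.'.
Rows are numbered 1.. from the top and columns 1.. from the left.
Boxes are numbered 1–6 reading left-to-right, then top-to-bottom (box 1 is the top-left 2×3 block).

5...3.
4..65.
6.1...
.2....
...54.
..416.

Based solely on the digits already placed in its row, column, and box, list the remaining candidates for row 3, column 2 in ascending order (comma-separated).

Row 3 already contains {1, 6}.
Column 2 already contains {2}.
Its 2×3 block (box 3) already contains {1, 2, 6}.
Removing those from 1–6 leaves {3, 4, 5} as the candidates for row 3, column 2.

3,4,5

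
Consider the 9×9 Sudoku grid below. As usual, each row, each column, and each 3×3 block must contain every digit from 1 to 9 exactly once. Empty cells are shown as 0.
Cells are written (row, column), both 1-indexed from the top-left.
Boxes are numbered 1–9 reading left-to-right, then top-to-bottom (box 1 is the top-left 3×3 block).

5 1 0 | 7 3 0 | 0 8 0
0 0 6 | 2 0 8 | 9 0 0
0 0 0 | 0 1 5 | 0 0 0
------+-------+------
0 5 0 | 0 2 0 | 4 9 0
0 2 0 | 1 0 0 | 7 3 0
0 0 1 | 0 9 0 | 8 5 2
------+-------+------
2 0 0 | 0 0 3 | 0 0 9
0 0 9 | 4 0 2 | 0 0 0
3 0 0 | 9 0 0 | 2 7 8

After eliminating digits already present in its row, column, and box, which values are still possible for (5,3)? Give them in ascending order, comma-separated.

4,8

Row 5 already contains {1, 2, 3, 7}.
Column 3 already contains {1, 6, 9}.
Its 3×3 block (box 4) already contains {1, 2, 5}.
Removing those from 1–9 leaves {4, 8} as the candidates for (5,3).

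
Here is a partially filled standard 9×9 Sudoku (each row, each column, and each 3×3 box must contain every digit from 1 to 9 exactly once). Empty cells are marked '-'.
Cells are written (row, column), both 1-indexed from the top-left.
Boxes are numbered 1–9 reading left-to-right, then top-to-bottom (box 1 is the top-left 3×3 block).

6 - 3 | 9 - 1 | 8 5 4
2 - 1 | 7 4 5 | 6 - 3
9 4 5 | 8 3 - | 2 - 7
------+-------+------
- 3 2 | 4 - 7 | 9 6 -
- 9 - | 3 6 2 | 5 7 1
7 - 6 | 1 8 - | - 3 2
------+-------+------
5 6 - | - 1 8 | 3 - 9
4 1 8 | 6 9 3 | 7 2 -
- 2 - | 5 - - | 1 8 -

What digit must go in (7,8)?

Row 7 already contains {1, 3, 5, 6, 8, 9}.
Column 8 already contains {2, 3, 5, 6, 7, 8}.
Its 3×3 block (box 9) already contains {1, 2, 3, 7, 8, 9}.
The only value from 1–9 not eliminated is 4, so (7,8) = 4.

4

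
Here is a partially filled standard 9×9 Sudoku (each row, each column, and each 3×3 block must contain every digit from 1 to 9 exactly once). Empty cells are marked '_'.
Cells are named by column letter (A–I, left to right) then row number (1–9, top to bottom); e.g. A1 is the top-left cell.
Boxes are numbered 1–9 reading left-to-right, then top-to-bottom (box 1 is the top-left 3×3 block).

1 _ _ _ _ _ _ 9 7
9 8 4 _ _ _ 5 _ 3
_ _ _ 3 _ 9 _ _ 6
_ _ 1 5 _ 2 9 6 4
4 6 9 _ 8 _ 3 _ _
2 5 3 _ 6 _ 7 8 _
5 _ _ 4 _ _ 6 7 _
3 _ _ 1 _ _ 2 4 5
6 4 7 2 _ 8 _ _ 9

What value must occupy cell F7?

3

Row 7 already contains {4, 5, 6, 7}.
Column F already contains {2, 8, 9}.
Its 3×3 block (box 8) already contains {1, 2, 4, 8}.
The only value from 1–9 not eliminated is 3, so F7 = 3.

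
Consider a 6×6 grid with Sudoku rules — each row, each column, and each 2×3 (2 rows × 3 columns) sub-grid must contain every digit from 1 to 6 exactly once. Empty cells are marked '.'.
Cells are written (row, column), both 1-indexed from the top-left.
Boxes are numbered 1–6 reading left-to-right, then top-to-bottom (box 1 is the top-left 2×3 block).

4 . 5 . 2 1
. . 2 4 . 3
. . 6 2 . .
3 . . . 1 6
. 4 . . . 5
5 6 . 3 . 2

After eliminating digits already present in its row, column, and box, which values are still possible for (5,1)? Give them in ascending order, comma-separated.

Row 5 already contains {4, 5}.
Column 1 already contains {3, 4, 5}.
Its 2×3 block (box 5) already contains {4, 5, 6}.
Removing those from 1–6 leaves {1, 2} as the candidates for (5,1).

1,2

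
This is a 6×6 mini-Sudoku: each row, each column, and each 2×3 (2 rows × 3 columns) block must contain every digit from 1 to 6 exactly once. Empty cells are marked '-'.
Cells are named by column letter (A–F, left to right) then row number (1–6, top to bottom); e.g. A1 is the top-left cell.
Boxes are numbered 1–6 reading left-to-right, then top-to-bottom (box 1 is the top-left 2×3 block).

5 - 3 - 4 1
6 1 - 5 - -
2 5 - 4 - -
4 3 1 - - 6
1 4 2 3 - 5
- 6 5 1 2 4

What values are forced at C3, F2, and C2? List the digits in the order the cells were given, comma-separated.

6,2,4

For C3:
  Row 3 already contains {2, 4, 5}.
  Column C already contains {1, 2, 3, 5}.
  Its 2×3 block (box 3) already contains {1, 2, 3, 4, 5}.
  The only value from 1–6 not eliminated is 6, so C3 = 6.
For F2:
  Consider where 2 can go in row 2.
  C2 is out (column C already has a 2).
  E2 is out (column E already has a 2).
  So the only cell in row 2 that can hold 2 is F2.
  So F2 = 2.
For C2:
  Row 2 already contains {1, 5, 6}.
  Column C already contains {1, 2, 3, 5}.
  Its 2×3 block (box 1) already contains {1, 3, 5, 6}.
  The only value from 1–6 not eliminated is 4, so C2 = 4.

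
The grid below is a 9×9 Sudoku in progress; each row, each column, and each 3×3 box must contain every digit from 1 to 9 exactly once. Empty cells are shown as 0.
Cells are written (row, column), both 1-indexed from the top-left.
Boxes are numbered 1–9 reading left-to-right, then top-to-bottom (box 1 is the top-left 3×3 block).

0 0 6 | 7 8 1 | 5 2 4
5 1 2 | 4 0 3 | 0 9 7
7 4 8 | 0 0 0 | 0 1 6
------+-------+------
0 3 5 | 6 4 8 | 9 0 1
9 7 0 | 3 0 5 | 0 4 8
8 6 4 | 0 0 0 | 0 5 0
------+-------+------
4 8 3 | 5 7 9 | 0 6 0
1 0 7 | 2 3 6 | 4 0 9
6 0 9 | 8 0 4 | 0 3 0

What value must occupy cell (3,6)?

Row 3 already contains {1, 4, 6, 7, 8}.
Column 6 already contains {1, 3, 4, 5, 6, 8, 9}.
Its 3×3 block (box 2) already contains {1, 3, 4, 7, 8}.
The only value from 1–9 not eliminated is 2, so (3,6) = 2.

2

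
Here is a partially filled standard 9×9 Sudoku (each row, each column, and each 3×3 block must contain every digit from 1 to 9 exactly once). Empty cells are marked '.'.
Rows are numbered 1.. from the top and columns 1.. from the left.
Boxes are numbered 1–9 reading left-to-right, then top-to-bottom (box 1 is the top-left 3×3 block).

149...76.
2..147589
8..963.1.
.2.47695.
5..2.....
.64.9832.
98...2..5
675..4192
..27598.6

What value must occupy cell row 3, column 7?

Cell row 3, column 7 itself could take any of {2, 4} by direct elimination.
Consider where 2 can go in box 3.
row 1, column 9 is out (column 9 already has a 2).
row 3, column 9 is out (column 9 already has a 2).
So the only cell in box 3 that can hold 2 is row 3, column 7.
Therefore row 3, column 7 = 2.

2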